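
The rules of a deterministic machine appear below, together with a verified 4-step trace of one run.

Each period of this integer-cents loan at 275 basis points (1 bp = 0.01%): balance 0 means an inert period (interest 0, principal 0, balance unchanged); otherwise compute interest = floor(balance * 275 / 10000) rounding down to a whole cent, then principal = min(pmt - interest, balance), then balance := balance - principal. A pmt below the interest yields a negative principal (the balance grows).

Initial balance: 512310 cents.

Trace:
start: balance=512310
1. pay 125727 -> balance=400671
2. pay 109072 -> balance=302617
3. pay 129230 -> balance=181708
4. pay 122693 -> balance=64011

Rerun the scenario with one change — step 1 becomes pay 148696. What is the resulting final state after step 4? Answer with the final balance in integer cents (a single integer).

(re-executing from step 1 with the substitution; state before step 1: balance=512310)
1. pay 148696 -> balance=377702
2. pay 109072 -> balance=279016
3. pay 129230 -> balance=157458
4. pay 122693 -> balance=39095

39095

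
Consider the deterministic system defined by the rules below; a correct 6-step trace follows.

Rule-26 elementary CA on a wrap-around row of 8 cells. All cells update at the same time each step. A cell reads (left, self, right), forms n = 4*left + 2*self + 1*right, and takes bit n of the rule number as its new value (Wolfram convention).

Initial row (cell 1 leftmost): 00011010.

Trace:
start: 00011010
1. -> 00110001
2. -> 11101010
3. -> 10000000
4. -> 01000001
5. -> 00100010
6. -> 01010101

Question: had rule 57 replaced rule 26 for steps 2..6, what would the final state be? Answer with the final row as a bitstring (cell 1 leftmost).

(re-executing steps 2..6 under rule 57; state before step 2: 00110001)
2. -> 10101100
3. -> 01011010
4. -> 00110101
5. -> 10101010
6. -> 01010101

01010101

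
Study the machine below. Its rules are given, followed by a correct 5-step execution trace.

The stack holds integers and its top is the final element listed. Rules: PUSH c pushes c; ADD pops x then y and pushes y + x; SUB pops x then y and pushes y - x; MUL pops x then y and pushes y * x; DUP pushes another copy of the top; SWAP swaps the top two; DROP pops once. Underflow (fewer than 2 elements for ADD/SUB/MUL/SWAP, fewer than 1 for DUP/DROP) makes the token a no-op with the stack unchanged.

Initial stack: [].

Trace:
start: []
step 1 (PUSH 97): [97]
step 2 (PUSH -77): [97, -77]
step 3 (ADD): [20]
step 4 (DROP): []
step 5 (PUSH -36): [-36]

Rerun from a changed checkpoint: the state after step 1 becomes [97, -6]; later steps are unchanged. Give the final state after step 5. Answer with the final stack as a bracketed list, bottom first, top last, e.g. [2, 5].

state after step 1 := [97, -6]
step 2 (PUSH -77): [97, -6, -77]
step 3 (ADD): [97, -83]
step 4 (DROP): [97]
step 5 (PUSH -36): [97, -36]

[97, -36]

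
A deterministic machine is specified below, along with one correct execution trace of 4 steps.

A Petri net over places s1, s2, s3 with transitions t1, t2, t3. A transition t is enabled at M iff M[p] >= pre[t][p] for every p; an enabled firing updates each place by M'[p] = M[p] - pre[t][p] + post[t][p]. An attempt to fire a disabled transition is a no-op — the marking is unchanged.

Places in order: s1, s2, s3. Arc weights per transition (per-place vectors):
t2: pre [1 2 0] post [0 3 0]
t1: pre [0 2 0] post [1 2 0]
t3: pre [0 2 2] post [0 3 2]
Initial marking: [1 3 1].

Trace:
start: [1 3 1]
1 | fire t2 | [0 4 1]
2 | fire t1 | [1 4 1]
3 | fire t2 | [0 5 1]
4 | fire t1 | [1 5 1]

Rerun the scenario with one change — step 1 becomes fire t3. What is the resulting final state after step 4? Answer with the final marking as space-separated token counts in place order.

(re-executing from step 1 with the substitution; state before step 1: [1 3 1])
1 | fire t3 | [1 3 1]
2 | fire t1 | [2 3 1]
3 | fire t2 | [1 4 1]
4 | fire t1 | [2 4 1]

2 4 1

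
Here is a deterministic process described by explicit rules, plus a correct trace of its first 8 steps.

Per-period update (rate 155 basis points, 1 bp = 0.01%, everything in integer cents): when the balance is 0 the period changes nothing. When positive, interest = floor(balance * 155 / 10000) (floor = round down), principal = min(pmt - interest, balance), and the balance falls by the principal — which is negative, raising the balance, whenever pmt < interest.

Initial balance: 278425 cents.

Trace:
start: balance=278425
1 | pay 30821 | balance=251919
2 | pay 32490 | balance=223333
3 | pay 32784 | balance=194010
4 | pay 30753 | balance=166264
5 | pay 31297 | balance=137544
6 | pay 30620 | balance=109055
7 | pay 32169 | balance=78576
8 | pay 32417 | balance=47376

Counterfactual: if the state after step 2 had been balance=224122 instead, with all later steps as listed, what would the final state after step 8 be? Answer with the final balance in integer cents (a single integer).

state after step 2 := balance=224122
3 | pay 32784 | balance=194811
4 | pay 30753 | balance=167077
5 | pay 31297 | balance=138369
6 | pay 30620 | balance=109893
7 | pay 32169 | balance=79427
8 | pay 32417 | balance=48241

48241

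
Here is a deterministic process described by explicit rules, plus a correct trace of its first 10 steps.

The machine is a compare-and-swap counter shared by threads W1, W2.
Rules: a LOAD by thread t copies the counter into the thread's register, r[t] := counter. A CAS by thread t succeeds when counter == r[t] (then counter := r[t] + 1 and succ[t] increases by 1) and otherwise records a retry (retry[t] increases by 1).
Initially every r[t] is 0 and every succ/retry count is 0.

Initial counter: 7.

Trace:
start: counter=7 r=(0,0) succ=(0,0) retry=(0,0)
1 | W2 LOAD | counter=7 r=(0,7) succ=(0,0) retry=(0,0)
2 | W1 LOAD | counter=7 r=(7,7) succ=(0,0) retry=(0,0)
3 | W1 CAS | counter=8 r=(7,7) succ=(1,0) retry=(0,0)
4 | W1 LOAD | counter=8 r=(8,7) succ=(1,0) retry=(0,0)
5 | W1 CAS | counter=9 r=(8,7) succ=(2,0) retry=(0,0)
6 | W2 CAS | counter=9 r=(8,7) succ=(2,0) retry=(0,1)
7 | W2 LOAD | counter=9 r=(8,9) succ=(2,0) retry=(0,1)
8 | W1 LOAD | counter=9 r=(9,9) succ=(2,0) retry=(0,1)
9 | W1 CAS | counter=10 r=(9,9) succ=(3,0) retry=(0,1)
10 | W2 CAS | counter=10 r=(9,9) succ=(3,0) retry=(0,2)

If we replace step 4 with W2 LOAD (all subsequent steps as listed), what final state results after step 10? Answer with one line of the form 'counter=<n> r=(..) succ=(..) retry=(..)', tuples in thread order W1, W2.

(re-executing from step 4 with the substitution; state before step 4: counter=8 r=(7,7) succ=(1,0) retry=(0,0))
4 | W2 LOAD | counter=8 r=(7,8) succ=(1,0) retry=(0,0)
5 | W1 CAS | counter=8 r=(7,8) succ=(1,0) retry=(1,0)
6 | W2 CAS | counter=9 r=(7,8) succ=(1,1) retry=(1,0)
7 | W2 LOAD | counter=9 r=(7,9) succ=(1,1) retry=(1,0)
8 | W1 LOAD | counter=9 r=(9,9) succ=(1,1) retry=(1,0)
9 | W1 CAS | counter=10 r=(9,9) succ=(2,1) retry=(1,0)
10 | W2 CAS | counter=10 r=(9,9) succ=(2,1) retry=(1,1)

counter=10 r=(9,9) succ=(2,1) retry=(1,1)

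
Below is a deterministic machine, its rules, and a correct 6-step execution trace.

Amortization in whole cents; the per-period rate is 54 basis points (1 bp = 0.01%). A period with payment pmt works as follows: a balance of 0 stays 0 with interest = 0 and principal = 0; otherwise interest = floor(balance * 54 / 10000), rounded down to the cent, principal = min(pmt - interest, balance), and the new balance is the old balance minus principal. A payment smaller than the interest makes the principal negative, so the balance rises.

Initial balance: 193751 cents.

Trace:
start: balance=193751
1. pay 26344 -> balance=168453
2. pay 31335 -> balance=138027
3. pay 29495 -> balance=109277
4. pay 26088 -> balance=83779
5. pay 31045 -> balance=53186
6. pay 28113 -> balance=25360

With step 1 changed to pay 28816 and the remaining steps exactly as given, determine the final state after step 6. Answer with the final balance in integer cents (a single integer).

(re-executing from step 1 with the substitution; state before step 1: balance=193751)
1. pay 28816 -> balance=165981
2. pay 31335 -> balance=135542
3. pay 29495 -> balance=106778
4. pay 26088 -> balance=81266
5. pay 31045 -> balance=50659
6. pay 28113 -> balance=22819

22819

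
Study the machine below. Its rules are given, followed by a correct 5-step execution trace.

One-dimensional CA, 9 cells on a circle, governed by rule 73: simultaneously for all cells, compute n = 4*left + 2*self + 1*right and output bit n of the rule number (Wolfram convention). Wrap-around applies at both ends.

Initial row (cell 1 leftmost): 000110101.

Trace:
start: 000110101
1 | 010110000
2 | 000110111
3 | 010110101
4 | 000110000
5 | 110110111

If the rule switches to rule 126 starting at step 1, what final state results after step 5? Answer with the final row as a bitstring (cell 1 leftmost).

(re-executing steps 1..5 under rule 126; state before step 1: 000110101)
1 | 101111111
2 | 111000000
3 | 101100001
4 | 111110011
5 | 000011110

000011110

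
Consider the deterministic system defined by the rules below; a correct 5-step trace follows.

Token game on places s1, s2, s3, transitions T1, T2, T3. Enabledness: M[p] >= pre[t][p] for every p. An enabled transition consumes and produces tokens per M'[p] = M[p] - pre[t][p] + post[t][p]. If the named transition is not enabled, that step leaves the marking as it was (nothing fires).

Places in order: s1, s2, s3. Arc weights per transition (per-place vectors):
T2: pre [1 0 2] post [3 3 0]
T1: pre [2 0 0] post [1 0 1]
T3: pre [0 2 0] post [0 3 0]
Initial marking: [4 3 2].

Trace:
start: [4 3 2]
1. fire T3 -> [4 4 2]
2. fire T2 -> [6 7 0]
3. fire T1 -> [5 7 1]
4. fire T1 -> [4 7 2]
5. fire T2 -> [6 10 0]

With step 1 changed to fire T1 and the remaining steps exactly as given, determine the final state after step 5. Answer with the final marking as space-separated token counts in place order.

5 9 1

(re-executing from step 1 with the substitution; state before step 1: [4 3 2])
1. fire T1 -> [3 3 3]
2. fire T2 -> [5 6 1]
3. fire T1 -> [4 6 2]
4. fire T1 -> [3 6 3]
5. fire T2 -> [5 9 1]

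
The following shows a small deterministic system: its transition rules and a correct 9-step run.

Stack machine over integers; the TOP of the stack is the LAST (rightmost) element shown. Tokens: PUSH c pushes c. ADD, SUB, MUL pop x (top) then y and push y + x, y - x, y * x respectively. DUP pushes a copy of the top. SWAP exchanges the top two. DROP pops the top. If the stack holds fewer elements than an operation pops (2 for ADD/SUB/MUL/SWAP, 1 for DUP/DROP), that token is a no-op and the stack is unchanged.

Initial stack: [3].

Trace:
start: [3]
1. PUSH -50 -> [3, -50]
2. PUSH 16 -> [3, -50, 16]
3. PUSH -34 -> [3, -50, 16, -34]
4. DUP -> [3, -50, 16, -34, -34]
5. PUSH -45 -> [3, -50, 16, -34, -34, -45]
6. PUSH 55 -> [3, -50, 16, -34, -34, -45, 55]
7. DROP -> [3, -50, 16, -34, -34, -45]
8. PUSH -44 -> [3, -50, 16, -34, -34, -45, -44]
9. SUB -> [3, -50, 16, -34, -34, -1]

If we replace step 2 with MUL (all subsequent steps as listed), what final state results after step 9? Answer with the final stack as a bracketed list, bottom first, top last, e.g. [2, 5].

(re-executing from step 2 with the substitution; state before step 2: [3, -50])
2. MUL -> [-150]
3. PUSH -34 -> [-150, -34]
4. DUP -> [-150, -34, -34]
5. PUSH -45 -> [-150, -34, -34, -45]
6. PUSH 55 -> [-150, -34, -34, -45, 55]
7. DROP -> [-150, -34, -34, -45]
8. PUSH -44 -> [-150, -34, -34, -45, -44]
9. SUB -> [-150, -34, -34, -1]

[-150, -34, -34, -1]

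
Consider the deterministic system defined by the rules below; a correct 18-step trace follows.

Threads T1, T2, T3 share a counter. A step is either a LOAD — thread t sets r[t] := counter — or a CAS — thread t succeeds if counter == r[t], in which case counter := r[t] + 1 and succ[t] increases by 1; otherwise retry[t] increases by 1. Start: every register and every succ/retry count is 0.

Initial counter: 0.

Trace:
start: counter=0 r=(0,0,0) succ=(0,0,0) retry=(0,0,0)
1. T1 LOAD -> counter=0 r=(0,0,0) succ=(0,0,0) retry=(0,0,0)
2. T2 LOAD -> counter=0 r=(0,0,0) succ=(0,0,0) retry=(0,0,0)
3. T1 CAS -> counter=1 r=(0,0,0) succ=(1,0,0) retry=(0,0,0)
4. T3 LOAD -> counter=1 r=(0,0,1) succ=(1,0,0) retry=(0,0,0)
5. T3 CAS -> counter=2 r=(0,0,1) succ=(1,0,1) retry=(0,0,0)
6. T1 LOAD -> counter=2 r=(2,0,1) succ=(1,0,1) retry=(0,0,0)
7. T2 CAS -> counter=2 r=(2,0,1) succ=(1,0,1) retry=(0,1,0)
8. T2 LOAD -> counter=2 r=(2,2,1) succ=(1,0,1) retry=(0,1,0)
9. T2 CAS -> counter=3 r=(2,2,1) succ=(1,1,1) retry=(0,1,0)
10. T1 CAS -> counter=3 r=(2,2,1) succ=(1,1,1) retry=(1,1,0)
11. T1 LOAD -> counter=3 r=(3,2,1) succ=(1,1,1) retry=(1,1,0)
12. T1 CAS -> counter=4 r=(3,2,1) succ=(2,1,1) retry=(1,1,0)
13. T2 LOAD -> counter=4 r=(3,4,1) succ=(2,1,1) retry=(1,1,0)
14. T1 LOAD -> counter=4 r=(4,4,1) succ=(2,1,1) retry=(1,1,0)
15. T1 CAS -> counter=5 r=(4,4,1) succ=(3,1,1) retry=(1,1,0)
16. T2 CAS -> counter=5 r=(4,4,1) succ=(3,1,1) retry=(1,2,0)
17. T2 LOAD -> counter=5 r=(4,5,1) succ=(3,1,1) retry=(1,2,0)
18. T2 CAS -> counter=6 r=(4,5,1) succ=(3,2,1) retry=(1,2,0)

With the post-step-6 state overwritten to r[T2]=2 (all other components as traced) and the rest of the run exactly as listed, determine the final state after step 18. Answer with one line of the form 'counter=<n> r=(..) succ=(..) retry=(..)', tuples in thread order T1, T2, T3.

state after step 6 := counter=2 r=(2,2,1) succ=(1,0,1) retry=(0,0,0)
7. T2 CAS -> counter=3 r=(2,2,1) succ=(1,1,1) retry=(0,0,0)
8. T2 LOAD -> counter=3 r=(2,3,1) succ=(1,1,1) retry=(0,0,0)
9. T2 CAS -> counter=4 r=(2,3,1) succ=(1,2,1) retry=(0,0,0)
10. T1 CAS -> counter=4 r=(2,3,1) succ=(1,2,1) retry=(1,0,0)
11. T1 LOAD -> counter=4 r=(4,3,1) succ=(1,2,1) retry=(1,0,0)
12. T1 CAS -> counter=5 r=(4,3,1) succ=(2,2,1) retry=(1,0,0)
13. T2 LOAD -> counter=5 r=(4,5,1) succ=(2,2,1) retry=(1,0,0)
14. T1 LOAD -> counter=5 r=(5,5,1) succ=(2,2,1) retry=(1,0,0)
15. T1 CAS -> counter=6 r=(5,5,1) succ=(3,2,1) retry=(1,0,0)
16. T2 CAS -> counter=6 r=(5,5,1) succ=(3,2,1) retry=(1,1,0)
17. T2 LOAD -> counter=6 r=(5,6,1) succ=(3,2,1) retry=(1,1,0)
18. T2 CAS -> counter=7 r=(5,6,1) succ=(3,3,1) retry=(1,1,0)

counter=7 r=(5,6,1) succ=(3,3,1) retry=(1,1,0)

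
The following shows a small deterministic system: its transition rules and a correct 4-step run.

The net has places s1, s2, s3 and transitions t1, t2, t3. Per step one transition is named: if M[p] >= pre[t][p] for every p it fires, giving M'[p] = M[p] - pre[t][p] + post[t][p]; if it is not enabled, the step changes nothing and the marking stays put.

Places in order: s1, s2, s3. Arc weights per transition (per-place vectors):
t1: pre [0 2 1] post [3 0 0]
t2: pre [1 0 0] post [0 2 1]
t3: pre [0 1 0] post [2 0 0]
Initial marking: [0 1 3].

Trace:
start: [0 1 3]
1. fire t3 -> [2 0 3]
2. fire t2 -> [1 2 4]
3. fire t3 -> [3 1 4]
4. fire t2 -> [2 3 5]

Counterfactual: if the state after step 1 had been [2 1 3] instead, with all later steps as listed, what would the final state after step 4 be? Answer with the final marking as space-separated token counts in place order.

2 4 5

state after step 1 := [2 1 3]
2. fire t2 -> [1 3 4]
3. fire t3 -> [3 2 4]
4. fire t2 -> [2 4 5]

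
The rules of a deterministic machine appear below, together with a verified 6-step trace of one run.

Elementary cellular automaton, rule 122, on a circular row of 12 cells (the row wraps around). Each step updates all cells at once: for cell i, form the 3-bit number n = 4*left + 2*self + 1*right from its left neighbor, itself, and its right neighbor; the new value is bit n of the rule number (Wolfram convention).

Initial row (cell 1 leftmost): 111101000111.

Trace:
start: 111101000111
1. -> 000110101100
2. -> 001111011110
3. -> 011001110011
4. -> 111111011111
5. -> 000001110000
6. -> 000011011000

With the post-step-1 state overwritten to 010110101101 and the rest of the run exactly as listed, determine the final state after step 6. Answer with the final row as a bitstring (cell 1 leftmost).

state after step 1 := 010110101101
2. -> 101111011110
3. -> 011001110011
4. -> 111111011111
5. -> 000001110000
6. -> 000011011000

000011011000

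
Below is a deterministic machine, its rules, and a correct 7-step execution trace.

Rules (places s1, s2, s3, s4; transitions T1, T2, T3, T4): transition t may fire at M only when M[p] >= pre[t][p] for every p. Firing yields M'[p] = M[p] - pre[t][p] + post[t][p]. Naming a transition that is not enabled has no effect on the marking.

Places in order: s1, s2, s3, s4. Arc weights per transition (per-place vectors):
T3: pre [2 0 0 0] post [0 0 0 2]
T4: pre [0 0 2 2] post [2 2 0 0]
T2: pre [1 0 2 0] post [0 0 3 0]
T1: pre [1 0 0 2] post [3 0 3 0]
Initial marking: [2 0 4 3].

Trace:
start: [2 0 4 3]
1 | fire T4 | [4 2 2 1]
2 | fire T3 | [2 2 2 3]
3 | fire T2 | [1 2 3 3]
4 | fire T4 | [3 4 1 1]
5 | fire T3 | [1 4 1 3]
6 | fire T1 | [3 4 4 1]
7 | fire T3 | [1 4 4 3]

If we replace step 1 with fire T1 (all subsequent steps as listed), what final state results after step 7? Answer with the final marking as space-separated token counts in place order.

1 2 9 3

(re-executing from step 1 with the substitution; state before step 1: [2 0 4 3])
1 | fire T1 | [4 0 7 1]
2 | fire T3 | [2 0 7 3]
3 | fire T2 | [1 0 8 3]
4 | fire T4 | [3 2 6 1]
5 | fire T3 | [1 2 6 3]
6 | fire T1 | [3 2 9 1]
7 | fire T3 | [1 2 9 3]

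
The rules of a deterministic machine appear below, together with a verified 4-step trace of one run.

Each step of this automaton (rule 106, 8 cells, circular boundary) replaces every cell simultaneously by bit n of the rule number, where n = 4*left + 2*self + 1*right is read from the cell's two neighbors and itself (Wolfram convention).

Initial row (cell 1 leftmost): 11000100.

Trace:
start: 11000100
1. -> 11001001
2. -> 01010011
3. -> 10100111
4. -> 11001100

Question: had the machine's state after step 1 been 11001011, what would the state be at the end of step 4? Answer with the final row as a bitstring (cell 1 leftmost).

state after step 1 := 11001011
2. -> 01010110
3. -> 10101110
4. -> 01011011

01011011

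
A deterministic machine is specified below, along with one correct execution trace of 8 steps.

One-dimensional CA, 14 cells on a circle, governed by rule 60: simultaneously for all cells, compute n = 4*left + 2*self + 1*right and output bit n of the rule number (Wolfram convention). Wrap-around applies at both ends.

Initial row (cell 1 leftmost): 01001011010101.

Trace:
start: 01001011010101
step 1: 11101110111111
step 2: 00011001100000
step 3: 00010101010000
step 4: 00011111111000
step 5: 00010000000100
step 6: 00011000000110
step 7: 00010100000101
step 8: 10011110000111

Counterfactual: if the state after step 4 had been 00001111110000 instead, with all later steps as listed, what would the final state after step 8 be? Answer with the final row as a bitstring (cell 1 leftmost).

00001111001111

state after step 4 := 00001111110000
step 5: 00001000001000
step 6: 00001100001100
step 7: 00001010001010
step 8: 00001111001111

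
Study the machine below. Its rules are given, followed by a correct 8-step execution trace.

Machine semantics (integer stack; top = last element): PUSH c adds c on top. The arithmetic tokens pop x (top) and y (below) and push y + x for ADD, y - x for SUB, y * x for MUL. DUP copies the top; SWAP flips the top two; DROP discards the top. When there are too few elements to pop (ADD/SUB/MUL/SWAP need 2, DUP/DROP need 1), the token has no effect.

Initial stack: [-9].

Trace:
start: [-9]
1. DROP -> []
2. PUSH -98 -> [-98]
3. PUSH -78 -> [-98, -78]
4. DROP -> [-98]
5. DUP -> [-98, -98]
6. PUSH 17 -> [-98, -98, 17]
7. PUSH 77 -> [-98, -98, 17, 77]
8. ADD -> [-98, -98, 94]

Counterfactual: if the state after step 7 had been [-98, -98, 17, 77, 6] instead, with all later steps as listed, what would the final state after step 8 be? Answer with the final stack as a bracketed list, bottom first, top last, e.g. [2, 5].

[-98, -98, 17, 83]

state after step 7 := [-98, -98, 17, 77, 6]
8. ADD -> [-98, -98, 17, 83]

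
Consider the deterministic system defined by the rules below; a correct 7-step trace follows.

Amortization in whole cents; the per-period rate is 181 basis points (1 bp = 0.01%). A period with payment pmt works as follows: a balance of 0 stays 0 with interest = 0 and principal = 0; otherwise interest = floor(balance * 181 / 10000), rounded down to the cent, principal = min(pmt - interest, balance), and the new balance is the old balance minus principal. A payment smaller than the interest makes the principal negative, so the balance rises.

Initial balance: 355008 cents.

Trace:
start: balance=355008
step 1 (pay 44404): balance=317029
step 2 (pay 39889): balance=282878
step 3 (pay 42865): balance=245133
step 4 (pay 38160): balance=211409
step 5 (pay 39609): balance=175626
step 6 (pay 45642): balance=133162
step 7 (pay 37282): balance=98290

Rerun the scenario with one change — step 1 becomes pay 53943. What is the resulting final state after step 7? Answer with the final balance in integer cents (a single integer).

(re-executing from step 1 with the substitution; state before step 1: balance=355008)
step 1 (pay 53943): balance=307490
step 2 (pay 39889): balance=273166
step 3 (pay 42865): balance=235245
step 4 (pay 38160): balance=201342
step 5 (pay 39609): balance=165377
step 6 (pay 45642): balance=122728
step 7 (pay 37282): balance=87667

87667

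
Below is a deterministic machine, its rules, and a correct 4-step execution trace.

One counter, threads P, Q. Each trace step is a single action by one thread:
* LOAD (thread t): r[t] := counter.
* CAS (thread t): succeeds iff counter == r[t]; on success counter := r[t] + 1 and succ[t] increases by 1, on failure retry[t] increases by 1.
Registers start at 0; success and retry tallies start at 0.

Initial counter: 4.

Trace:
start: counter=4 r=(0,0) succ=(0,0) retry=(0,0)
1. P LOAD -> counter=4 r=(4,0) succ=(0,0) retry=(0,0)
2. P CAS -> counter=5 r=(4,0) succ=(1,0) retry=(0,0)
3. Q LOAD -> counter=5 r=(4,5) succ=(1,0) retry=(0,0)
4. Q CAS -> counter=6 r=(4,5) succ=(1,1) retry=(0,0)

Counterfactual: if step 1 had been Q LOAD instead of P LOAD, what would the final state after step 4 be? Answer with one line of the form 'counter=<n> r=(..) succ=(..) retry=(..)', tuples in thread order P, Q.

counter=5 r=(0,4) succ=(0,1) retry=(1,0)

(re-executing from step 1 with the substitution; state before step 1: counter=4 r=(0,0) succ=(0,0) retry=(0,0))
1. Q LOAD -> counter=4 r=(0,4) succ=(0,0) retry=(0,0)
2. P CAS -> counter=4 r=(0,4) succ=(0,0) retry=(1,0)
3. Q LOAD -> counter=4 r=(0,4) succ=(0,0) retry=(1,0)
4. Q CAS -> counter=5 r=(0,4) succ=(0,1) retry=(1,0)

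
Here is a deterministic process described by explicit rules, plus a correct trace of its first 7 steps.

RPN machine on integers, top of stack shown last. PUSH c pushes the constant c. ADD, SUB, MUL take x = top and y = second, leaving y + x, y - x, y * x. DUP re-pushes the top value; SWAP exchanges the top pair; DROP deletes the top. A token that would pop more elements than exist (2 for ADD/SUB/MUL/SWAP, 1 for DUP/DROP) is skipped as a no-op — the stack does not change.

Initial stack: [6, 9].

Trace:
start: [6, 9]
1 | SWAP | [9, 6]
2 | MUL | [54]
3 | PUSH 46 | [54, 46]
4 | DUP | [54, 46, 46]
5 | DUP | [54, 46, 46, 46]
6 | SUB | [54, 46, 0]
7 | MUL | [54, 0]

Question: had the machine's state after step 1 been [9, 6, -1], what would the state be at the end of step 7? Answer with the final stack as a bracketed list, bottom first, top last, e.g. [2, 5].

state after step 1 := [9, 6, -1]
2 | MUL | [9, -6]
3 | PUSH 46 | [9, -6, 46]
4 | DUP | [9, -6, 46, 46]
5 | DUP | [9, -6, 46, 46, 46]
6 | SUB | [9, -6, 46, 0]
7 | MUL | [9, -6, 0]

[9, -6, 0]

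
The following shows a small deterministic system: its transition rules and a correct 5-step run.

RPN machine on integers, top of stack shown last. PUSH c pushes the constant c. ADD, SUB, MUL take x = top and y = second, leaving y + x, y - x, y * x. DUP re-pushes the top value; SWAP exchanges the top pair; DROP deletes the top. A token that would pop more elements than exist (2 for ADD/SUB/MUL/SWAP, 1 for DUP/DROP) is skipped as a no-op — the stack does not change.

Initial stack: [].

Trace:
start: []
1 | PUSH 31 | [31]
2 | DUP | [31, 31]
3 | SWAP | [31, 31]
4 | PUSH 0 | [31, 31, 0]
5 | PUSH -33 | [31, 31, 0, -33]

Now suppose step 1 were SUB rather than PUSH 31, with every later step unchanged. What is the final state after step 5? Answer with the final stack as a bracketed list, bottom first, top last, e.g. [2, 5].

[0, -33]

(re-executing from step 1 with the substitution; state before step 1: [])
1 | SUB | []
2 | DUP | []
3 | SWAP | []
4 | PUSH 0 | [0]
5 | PUSH -33 | [0, -33]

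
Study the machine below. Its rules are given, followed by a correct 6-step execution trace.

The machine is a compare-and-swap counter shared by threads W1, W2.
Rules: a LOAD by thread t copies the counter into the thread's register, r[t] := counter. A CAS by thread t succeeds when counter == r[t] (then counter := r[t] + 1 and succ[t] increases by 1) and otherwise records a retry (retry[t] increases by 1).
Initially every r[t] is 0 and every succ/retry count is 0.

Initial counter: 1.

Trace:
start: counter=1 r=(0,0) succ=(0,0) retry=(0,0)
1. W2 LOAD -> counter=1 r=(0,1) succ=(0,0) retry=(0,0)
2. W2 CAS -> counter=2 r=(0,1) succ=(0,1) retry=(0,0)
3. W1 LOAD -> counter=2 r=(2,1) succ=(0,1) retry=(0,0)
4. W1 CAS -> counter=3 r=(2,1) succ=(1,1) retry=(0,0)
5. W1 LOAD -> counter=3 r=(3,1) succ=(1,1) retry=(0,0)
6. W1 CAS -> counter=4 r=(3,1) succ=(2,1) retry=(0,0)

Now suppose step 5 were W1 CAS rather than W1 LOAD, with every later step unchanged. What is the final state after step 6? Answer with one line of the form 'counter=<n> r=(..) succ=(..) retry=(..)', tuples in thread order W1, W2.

counter=3 r=(2,1) succ=(1,1) retry=(2,0)

(re-executing from step 5 with the substitution; state before step 5: counter=3 r=(2,1) succ=(1,1) retry=(0,0))
5. W1 CAS -> counter=3 r=(2,1) succ=(1,1) retry=(1,0)
6. W1 CAS -> counter=3 r=(2,1) succ=(1,1) retry=(2,0)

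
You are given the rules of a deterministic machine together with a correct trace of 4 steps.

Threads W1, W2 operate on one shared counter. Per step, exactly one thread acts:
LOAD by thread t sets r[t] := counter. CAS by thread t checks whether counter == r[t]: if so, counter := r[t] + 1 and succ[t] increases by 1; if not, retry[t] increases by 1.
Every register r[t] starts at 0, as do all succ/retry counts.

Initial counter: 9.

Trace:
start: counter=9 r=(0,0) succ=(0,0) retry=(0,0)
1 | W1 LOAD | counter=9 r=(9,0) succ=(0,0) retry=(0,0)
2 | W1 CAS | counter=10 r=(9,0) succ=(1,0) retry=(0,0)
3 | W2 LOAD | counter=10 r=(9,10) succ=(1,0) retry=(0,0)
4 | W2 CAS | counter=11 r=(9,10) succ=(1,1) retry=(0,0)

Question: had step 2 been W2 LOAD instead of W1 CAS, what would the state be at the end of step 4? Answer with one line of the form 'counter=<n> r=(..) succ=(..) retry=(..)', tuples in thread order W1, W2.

counter=10 r=(9,9) succ=(0,1) retry=(0,0)

(re-executing from step 2 with the substitution; state before step 2: counter=9 r=(9,0) succ=(0,0) retry=(0,0))
2 | W2 LOAD | counter=9 r=(9,9) succ=(0,0) retry=(0,0)
3 | W2 LOAD | counter=9 r=(9,9) succ=(0,0) retry=(0,0)
4 | W2 CAS | counter=10 r=(9,9) succ=(0,1) retry=(0,0)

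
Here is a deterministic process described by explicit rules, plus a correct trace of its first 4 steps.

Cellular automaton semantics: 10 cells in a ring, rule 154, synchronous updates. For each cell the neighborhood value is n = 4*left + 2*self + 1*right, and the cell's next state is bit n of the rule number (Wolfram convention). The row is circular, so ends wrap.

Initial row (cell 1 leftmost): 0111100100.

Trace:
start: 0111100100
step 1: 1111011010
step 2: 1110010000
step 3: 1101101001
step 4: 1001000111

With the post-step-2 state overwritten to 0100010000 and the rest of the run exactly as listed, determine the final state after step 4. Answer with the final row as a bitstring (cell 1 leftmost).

state after step 2 := 0100010000
step 3: 1010101000
step 4: 0000000101

0000000101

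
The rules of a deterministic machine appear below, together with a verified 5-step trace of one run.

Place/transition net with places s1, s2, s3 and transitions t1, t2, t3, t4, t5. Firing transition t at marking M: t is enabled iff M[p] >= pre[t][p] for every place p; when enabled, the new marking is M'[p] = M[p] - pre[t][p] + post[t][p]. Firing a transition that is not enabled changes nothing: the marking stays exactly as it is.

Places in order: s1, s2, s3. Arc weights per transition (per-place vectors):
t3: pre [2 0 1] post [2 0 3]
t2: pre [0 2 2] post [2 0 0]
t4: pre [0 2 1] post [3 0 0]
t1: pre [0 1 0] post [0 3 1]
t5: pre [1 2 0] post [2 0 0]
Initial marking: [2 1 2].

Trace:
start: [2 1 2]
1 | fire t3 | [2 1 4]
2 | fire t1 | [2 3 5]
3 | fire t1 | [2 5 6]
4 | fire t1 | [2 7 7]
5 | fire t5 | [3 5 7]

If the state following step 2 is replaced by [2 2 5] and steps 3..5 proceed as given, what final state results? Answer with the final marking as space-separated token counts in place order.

3 4 7

state after step 2 := [2 2 5]
3 | fire t1 | [2 4 6]
4 | fire t1 | [2 6 7]
5 | fire t5 | [3 4 7]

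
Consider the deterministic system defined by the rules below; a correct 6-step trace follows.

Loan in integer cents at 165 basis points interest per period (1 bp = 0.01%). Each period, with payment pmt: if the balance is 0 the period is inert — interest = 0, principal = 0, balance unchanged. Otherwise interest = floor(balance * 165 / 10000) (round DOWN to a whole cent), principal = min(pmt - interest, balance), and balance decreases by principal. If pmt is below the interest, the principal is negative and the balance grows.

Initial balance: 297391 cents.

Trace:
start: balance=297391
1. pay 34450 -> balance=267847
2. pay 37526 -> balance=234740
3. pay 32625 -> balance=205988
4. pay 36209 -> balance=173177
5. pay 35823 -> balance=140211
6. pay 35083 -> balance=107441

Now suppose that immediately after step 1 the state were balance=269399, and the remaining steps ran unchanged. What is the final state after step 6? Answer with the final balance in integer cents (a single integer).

state after step 1 := balance=269399
2. pay 37526 -> balance=236318
3. pay 32625 -> balance=207592
4. pay 36209 -> balance=174808
5. pay 35823 -> balance=141869
6. pay 35083 -> balance=109126

109126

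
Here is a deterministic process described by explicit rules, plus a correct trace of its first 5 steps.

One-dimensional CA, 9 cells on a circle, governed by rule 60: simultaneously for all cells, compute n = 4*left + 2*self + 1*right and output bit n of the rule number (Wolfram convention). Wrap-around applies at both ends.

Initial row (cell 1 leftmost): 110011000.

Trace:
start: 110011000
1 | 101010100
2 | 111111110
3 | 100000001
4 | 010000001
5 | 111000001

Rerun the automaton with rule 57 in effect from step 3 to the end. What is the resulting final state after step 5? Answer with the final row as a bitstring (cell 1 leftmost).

(re-executing steps 3..5 under rule 57; state before step 3: 111111110)
3 | 100000001
4 | 011111101
5 | 110000010

110000010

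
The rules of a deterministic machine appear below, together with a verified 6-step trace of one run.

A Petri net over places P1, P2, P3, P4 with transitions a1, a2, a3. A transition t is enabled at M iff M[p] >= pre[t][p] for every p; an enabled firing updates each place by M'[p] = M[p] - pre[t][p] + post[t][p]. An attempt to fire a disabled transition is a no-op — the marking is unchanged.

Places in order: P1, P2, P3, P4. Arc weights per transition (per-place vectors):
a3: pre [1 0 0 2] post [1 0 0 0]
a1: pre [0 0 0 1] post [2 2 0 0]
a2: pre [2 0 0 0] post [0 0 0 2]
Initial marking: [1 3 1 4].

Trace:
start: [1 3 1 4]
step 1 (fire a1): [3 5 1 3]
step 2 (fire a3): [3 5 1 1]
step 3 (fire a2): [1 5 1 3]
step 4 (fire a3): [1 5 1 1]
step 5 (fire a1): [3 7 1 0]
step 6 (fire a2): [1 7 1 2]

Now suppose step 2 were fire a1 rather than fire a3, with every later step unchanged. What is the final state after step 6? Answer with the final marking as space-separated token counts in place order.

3 9 1 3

(re-executing from step 2 with the substitution; state before step 2: [3 5 1 3])
step 2 (fire a1): [5 7 1 2]
step 3 (fire a2): [3 7 1 4]
step 4 (fire a3): [3 7 1 2]
step 5 (fire a1): [5 9 1 1]
step 6 (fire a2): [3 9 1 3]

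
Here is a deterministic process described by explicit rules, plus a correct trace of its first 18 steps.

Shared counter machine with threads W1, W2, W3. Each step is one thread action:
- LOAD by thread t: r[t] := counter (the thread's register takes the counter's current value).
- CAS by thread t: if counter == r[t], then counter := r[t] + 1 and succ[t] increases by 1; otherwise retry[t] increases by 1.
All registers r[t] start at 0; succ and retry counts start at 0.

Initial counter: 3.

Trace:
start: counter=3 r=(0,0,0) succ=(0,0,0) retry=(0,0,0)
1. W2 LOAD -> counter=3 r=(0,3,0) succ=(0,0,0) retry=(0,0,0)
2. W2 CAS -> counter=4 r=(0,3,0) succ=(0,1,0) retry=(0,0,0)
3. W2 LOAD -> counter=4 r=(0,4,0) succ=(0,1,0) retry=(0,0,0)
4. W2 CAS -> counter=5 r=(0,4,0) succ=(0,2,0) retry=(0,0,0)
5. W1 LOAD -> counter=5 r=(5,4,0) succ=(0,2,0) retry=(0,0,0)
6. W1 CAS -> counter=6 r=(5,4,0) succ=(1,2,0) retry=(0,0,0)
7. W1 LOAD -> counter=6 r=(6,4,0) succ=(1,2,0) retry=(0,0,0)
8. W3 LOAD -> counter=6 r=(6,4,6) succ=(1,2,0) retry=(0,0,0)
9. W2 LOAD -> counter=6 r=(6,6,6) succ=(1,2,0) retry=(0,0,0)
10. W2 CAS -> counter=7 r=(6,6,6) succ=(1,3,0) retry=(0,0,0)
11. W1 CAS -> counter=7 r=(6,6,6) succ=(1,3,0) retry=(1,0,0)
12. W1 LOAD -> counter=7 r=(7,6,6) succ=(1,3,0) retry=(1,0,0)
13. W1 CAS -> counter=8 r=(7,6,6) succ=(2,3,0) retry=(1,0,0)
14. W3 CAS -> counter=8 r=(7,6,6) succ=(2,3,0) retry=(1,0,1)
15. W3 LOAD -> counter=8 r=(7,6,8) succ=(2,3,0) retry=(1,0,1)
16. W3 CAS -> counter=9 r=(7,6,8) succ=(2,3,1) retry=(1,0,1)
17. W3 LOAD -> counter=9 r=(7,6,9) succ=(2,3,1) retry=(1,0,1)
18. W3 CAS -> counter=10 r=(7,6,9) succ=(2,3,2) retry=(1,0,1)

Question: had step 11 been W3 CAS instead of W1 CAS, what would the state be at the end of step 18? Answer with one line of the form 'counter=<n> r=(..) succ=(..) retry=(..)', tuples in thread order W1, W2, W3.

(re-executing from step 11 with the substitution; state before step 11: counter=7 r=(6,6,6) succ=(1,3,0) retry=(0,0,0))
11. W3 CAS -> counter=7 r=(6,6,6) succ=(1,3,0) retry=(0,0,1)
12. W1 LOAD -> counter=7 r=(7,6,6) succ=(1,3,0) retry=(0,0,1)
13. W1 CAS -> counter=8 r=(7,6,6) succ=(2,3,0) retry=(0,0,1)
14. W3 CAS -> counter=8 r=(7,6,6) succ=(2,3,0) retry=(0,0,2)
15. W3 LOAD -> counter=8 r=(7,6,8) succ=(2,3,0) retry=(0,0,2)
16. W3 CAS -> counter=9 r=(7,6,8) succ=(2,3,1) retry=(0,0,2)
17. W3 LOAD -> counter=9 r=(7,6,9) succ=(2,3,1) retry=(0,0,2)
18. W3 CAS -> counter=10 r=(7,6,9) succ=(2,3,2) retry=(0,0,2)

counter=10 r=(7,6,9) succ=(2,3,2) retry=(0,0,2)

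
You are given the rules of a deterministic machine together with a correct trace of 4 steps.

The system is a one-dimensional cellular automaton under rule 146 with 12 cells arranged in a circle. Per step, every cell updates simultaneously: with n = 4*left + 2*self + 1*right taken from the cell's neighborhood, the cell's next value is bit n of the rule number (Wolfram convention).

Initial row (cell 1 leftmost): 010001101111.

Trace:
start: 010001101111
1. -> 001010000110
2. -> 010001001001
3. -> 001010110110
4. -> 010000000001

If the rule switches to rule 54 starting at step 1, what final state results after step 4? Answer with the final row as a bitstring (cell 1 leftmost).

011100001000

(re-executing steps 1..4 under rule 54; state before step 1: 010001101111)
1. -> 111010010000
2. -> 000111111001
3. -> 101000000111
4. -> 011100001000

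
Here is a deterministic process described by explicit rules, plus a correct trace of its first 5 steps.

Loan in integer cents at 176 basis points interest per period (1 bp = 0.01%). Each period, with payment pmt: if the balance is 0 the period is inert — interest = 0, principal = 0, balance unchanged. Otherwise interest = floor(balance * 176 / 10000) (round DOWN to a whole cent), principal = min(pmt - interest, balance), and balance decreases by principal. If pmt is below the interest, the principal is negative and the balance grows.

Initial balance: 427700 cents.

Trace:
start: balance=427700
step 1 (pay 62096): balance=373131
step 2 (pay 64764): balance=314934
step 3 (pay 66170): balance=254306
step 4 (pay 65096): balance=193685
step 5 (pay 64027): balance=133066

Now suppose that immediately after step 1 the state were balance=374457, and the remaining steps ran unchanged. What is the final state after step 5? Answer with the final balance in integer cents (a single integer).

134488

state after step 1 := balance=374457
step 2 (pay 64764): balance=316283
step 3 (pay 66170): balance=255679
step 4 (pay 65096): balance=195082
step 5 (pay 64027): balance=134488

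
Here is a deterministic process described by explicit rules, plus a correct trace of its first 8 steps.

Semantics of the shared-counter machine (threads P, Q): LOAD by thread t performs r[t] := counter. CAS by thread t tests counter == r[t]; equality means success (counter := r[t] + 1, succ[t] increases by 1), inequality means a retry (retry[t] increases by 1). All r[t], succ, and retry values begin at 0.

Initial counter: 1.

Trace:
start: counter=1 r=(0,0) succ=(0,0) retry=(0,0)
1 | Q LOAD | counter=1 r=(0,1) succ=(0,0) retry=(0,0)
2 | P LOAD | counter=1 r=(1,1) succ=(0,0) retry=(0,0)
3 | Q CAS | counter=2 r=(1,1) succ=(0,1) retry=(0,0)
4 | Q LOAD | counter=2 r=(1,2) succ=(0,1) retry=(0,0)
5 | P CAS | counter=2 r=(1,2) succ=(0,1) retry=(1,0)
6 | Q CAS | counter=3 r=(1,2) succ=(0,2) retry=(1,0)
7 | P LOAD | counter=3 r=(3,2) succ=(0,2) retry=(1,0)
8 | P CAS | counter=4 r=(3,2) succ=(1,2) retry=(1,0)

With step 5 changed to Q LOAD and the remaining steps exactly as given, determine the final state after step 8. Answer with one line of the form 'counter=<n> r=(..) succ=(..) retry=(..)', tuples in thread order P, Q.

counter=4 r=(3,2) succ=(1,2) retry=(0,0)

(re-executing from step 5 with the substitution; state before step 5: counter=2 r=(1,2) succ=(0,1) retry=(0,0))
5 | Q LOAD | counter=2 r=(1,2) succ=(0,1) retry=(0,0)
6 | Q CAS | counter=3 r=(1,2) succ=(0,2) retry=(0,0)
7 | P LOAD | counter=3 r=(3,2) succ=(0,2) retry=(0,0)
8 | P CAS | counter=4 r=(3,2) succ=(1,2) retry=(0,0)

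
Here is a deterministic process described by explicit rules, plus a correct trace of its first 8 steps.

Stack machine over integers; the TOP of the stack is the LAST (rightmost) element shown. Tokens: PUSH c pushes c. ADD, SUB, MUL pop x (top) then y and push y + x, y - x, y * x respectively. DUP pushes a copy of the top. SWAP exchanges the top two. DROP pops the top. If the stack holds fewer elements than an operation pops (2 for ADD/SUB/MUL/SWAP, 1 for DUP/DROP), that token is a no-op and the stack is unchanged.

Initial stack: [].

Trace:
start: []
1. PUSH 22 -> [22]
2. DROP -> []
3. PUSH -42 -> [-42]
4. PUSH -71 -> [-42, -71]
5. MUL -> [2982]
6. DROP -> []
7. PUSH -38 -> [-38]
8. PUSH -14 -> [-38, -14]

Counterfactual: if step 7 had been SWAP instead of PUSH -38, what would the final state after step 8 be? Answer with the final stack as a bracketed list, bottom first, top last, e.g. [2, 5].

[-14]

(re-executing from step 7 with the substitution; state before step 7: [])
7. SWAP -> []
8. PUSH -14 -> [-14]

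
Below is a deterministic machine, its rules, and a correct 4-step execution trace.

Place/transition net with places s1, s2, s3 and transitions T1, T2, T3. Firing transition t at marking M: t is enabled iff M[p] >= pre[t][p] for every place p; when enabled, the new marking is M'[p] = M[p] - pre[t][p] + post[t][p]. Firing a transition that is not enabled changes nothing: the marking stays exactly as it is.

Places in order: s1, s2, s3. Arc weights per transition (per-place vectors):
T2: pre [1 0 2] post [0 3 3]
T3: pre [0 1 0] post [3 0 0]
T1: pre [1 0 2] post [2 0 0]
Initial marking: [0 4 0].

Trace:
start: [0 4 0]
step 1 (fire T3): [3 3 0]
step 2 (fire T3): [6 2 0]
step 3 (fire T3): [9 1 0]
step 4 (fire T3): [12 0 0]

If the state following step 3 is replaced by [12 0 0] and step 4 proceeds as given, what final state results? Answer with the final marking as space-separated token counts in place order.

state after step 3 := [12 0 0]
step 4 (fire T3): [12 0 0]

12 0 0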